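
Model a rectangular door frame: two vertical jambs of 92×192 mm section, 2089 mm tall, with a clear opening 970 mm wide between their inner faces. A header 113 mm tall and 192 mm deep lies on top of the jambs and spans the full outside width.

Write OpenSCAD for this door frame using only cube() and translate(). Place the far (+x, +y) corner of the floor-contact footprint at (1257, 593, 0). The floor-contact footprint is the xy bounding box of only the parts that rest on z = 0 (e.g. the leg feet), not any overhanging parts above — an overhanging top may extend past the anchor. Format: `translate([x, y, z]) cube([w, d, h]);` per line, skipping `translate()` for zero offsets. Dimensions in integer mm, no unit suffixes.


translate([103, 401, 0]) cube([92, 192, 2089]);
translate([1165, 401, 0]) cube([92, 192, 2089]);
translate([103, 401, 2089]) cube([1154, 192, 113]);


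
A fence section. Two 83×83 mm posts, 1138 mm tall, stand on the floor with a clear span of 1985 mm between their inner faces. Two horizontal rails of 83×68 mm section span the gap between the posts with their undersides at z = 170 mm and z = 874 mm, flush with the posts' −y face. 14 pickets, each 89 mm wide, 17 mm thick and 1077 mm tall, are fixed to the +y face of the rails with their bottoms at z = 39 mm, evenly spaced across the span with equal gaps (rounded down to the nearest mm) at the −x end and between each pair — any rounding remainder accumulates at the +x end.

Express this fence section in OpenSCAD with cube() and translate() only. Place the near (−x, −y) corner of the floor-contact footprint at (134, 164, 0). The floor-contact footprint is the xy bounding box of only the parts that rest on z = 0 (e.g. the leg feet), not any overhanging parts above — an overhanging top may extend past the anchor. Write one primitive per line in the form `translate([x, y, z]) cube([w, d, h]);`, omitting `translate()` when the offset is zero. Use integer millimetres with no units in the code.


translate([134, 164, 0]) cube([83, 83, 1138]);
translate([2202, 164, 0]) cube([83, 83, 1138]);
translate([217, 164, 170]) cube([1985, 83, 68]);
translate([217, 164, 874]) cube([1985, 83, 68]);
translate([266, 247, 39]) cube([89, 17, 1077]);
translate([404, 247, 39]) cube([89, 17, 1077]);
translate([542, 247, 39]) cube([89, 17, 1077]);
translate([680, 247, 39]) cube([89, 17, 1077]);
translate([818, 247, 39]) cube([89, 17, 1077]);
translate([956, 247, 39]) cube([89, 17, 1077]);
translate([1094, 247, 39]) cube([89, 17, 1077]);
translate([1232, 247, 39]) cube([89, 17, 1077]);
translate([1370, 247, 39]) cube([89, 17, 1077]);
translate([1508, 247, 39]) cube([89, 17, 1077]);
translate([1646, 247, 39]) cube([89, 17, 1077]);
translate([1784, 247, 39]) cube([89, 17, 1077]);
translate([1922, 247, 39]) cube([89, 17, 1077]);
translate([2060, 247, 39]) cube([89, 17, 1077]);


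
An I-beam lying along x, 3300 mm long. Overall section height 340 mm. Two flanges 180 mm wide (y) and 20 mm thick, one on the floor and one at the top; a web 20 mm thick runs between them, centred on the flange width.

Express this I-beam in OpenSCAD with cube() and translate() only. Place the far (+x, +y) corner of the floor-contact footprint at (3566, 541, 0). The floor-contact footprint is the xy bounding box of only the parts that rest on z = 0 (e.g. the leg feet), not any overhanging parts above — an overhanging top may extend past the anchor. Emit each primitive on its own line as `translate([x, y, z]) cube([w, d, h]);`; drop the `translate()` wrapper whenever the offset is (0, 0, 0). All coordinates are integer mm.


translate([266, 361, 0]) cube([3300, 180, 20]);
translate([266, 441, 20]) cube([3300, 20, 300]);
translate([266, 361, 320]) cube([3300, 180, 20]);


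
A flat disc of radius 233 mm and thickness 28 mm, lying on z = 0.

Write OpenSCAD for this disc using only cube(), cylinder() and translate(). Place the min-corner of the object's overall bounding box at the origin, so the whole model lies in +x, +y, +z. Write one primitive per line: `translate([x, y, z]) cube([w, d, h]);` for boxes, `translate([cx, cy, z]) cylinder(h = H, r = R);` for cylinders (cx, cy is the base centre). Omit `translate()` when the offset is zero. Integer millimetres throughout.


translate([233, 233, 0]) cylinder(h = 28, r = 233);


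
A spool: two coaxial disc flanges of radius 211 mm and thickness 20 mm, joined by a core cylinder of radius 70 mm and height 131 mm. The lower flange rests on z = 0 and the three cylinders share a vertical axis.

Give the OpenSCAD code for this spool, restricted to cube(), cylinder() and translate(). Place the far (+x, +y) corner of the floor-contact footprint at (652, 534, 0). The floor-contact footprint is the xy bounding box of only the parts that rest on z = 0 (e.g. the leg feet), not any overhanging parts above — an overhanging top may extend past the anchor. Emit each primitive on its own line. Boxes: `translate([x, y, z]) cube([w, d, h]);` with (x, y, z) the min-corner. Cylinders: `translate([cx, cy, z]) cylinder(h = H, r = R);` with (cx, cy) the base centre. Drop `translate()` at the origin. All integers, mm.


translate([441, 323, 0]) cylinder(h = 20, r = 211);
translate([441, 323, 20]) cylinder(h = 131, r = 70);
translate([441, 323, 151]) cylinder(h = 20, r = 211);


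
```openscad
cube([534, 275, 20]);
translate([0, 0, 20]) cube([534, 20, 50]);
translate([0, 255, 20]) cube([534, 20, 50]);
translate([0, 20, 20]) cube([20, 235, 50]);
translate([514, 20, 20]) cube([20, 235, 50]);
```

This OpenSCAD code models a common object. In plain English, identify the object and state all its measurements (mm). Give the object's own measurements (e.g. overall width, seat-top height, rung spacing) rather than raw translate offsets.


An open-topped rectangular box: outside dimensions 534×275×70 mm, with a uniform wall and base thickness of 20 mm. The base is a full 534×275 slab on the floor; four walls sit on top of the base. The front and back walls (the −y and +y sides) span the full width; the two side walls fit between them.


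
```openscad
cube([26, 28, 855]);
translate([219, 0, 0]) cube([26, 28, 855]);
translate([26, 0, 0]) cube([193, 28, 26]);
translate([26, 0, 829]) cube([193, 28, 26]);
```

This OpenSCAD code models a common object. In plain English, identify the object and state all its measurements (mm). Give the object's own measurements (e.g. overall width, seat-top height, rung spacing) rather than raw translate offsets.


A rectangular picture frame lying in the x–z plane (depth along y). The opening is 193 mm wide (x) by 803 mm tall (z), surrounded by a border 26 mm wide on all four sides. The frame is 28 mm deep and is made of two full-height vertical stiles with two horizontal rails fitted between them.


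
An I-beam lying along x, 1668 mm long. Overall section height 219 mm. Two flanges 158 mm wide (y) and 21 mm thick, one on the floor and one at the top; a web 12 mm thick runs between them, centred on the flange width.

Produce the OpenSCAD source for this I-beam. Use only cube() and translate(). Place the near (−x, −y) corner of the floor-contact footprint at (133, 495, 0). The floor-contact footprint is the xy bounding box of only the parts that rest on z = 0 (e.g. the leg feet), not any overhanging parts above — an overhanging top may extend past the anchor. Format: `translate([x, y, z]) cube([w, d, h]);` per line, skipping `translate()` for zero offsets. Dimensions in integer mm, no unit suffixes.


translate([133, 495, 0]) cube([1668, 158, 21]);
translate([133, 568, 21]) cube([1668, 12, 177]);
translate([133, 495, 198]) cube([1668, 158, 21]);


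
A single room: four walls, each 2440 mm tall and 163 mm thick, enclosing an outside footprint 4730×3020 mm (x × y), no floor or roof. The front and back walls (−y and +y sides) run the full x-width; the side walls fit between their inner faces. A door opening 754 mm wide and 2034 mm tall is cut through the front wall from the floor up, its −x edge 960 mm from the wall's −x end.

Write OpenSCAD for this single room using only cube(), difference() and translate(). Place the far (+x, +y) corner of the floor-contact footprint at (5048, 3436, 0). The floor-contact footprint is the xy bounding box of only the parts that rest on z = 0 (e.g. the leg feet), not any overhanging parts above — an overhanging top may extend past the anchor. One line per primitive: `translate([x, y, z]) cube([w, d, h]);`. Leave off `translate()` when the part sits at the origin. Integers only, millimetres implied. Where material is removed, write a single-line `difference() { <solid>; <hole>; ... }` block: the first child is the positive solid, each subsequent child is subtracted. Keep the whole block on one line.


difference() { translate([318, 416, 0]) cube([4730, 163, 2440]); translate([1278, 416, 0]) cube([754, 163, 2034]); }
translate([318, 3273, 0]) cube([4730, 163, 2440]);
translate([318, 579, 0]) cube([163, 2694, 2440]);
translate([4885, 579, 0]) cube([163, 2694, 2440]);


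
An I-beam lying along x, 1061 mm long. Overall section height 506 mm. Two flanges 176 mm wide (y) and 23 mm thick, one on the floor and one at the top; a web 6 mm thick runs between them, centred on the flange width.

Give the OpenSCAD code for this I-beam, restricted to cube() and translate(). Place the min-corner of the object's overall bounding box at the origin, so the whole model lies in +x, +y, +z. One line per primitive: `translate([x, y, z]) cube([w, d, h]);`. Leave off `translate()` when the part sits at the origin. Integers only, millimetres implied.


cube([1061, 176, 23]);
translate([0, 85, 23]) cube([1061, 6, 460]);
translate([0, 0, 483]) cube([1061, 176, 23]);


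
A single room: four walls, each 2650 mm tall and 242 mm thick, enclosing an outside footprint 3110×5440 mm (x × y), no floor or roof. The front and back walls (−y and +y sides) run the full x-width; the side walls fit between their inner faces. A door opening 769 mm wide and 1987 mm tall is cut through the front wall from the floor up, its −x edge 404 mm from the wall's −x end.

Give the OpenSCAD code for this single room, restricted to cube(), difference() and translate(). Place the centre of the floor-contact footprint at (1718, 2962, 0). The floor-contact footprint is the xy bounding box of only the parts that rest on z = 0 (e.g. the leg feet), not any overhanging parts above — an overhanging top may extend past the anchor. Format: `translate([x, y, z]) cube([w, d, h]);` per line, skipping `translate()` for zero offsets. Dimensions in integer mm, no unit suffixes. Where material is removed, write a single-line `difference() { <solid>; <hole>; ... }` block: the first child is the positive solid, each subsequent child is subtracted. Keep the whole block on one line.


difference() { translate([163, 242, 0]) cube([3110, 242, 2650]); translate([567, 242, 0]) cube([769, 242, 1987]); }
translate([163, 5440, 0]) cube([3110, 242, 2650]);
translate([163, 484, 0]) cube([242, 4956, 2650]);
translate([3031, 484, 0]) cube([242, 4956, 2650]);


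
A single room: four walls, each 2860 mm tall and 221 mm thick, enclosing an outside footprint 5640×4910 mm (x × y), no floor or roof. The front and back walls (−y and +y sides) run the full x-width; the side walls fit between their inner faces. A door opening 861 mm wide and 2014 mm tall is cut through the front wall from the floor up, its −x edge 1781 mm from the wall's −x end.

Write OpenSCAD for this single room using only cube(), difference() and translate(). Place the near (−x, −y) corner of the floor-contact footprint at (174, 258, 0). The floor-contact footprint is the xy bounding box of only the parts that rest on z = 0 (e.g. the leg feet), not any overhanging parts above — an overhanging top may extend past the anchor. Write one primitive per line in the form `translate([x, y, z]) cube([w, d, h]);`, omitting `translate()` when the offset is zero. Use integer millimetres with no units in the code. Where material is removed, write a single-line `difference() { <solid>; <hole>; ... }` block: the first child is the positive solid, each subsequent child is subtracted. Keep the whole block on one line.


difference() { translate([174, 258, 0]) cube([5640, 221, 2860]); translate([1955, 258, 0]) cube([861, 221, 2014]); }
translate([174, 4947, 0]) cube([5640, 221, 2860]);
translate([174, 479, 0]) cube([221, 4468, 2860]);
translate([5593, 479, 0]) cube([221, 4468, 2860]);


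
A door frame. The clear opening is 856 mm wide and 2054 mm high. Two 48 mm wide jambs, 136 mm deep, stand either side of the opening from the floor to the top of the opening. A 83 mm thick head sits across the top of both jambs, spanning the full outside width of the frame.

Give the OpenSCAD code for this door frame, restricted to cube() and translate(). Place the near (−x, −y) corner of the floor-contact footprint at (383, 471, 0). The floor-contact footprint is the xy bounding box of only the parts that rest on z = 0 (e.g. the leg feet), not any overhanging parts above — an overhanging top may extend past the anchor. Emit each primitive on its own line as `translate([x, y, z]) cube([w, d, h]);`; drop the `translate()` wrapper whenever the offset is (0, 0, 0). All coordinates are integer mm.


translate([383, 471, 0]) cube([48, 136, 2054]);
translate([1287, 471, 0]) cube([48, 136, 2054]);
translate([383, 471, 2054]) cube([952, 136, 83]);


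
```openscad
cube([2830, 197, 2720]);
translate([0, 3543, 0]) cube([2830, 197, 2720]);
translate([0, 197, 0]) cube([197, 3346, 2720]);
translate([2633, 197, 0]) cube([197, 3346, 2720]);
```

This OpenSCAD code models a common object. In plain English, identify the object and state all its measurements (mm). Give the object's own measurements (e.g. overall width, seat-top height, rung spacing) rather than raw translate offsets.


The wall frame of a small rectangular building: four walls, each 2720 mm tall and 197 mm thick, enclosing a footprint 2830 mm (x) by 3740 mm (y) outside-to-outside, with no floor or roof. The front and back walls (the −y and +y sides) span the full width; the two side walls fit between them.


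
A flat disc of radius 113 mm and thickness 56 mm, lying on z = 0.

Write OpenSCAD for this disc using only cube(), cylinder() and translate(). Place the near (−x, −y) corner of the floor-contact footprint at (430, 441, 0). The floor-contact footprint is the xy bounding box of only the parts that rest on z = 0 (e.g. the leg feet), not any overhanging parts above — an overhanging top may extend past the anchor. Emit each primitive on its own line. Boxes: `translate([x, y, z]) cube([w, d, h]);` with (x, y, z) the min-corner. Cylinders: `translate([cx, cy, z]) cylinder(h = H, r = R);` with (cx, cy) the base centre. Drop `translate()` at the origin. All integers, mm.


translate([543, 554, 0]) cylinder(h = 56, r = 113);


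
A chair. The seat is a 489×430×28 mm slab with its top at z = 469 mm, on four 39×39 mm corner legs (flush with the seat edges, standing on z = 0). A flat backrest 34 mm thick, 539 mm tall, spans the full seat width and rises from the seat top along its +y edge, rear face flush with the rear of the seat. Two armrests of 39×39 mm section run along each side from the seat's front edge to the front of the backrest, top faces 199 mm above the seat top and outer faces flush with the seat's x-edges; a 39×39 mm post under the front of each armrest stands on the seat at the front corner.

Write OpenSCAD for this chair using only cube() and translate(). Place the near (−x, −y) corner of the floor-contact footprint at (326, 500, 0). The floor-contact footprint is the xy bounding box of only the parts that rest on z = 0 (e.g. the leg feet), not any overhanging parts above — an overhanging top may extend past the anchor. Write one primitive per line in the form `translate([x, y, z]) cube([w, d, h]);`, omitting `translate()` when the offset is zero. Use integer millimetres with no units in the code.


// leg_h = 469 - 28 = 441
// arm post h = 199 - 39 = 160
translate([326, 500, 441]) cube([489, 430, 28]);
translate([326, 500, 0]) cube([39, 39, 441]);
translate([776, 500, 0]) cube([39, 39, 441]);
translate([326, 891, 0]) cube([39, 39, 441]);
translate([776, 891, 0]) cube([39, 39, 441]);
translate([326, 896, 469]) cube([489, 34, 539]);
translate([326, 500, 629]) cube([39, 396, 39]);
translate([776, 500, 629]) cube([39, 396, 39]);
translate([326, 500, 469]) cube([39, 39, 160]);
translate([776, 500, 469]) cube([39, 39, 160]);


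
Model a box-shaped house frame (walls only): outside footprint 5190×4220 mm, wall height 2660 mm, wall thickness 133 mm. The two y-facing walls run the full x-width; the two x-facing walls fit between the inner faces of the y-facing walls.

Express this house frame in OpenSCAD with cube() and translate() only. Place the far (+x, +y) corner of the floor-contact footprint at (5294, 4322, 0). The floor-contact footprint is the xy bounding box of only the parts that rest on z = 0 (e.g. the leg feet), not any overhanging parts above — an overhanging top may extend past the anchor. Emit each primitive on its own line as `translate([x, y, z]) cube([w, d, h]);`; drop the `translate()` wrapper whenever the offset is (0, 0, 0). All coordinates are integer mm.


translate([104, 102, 0]) cube([5190, 133, 2660]);
translate([104, 4189, 0]) cube([5190, 133, 2660]);
translate([104, 235, 0]) cube([133, 3954, 2660]);
translate([5161, 235, 0]) cube([133, 3954, 2660]);


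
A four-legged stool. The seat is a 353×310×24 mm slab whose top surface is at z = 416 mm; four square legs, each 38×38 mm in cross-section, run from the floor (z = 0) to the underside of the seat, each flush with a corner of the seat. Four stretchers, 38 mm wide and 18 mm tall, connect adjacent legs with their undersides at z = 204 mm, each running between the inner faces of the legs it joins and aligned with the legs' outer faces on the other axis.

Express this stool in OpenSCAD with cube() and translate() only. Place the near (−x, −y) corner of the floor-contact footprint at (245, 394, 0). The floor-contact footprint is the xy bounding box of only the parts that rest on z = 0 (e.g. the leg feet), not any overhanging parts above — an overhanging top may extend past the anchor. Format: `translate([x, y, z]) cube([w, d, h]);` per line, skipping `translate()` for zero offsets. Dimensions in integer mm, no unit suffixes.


// leg_h = 416 - 24 = 392
// stretcher span = 353 - 2*38 = 277
translate([245, 394, 392]) cube([353, 310, 24]);
translate([245, 394, 0]) cube([38, 38, 392]);
translate([560, 394, 0]) cube([38, 38, 392]);
translate([245, 666, 0]) cube([38, 38, 392]);
translate([560, 666, 0]) cube([38, 38, 392]);
translate([283, 394, 204]) cube([277, 38, 18]);
translate([283, 666, 204]) cube([277, 38, 18]);
translate([245, 432, 204]) cube([38, 234, 18]);
translate([560, 432, 204]) cube([38, 234, 18]);


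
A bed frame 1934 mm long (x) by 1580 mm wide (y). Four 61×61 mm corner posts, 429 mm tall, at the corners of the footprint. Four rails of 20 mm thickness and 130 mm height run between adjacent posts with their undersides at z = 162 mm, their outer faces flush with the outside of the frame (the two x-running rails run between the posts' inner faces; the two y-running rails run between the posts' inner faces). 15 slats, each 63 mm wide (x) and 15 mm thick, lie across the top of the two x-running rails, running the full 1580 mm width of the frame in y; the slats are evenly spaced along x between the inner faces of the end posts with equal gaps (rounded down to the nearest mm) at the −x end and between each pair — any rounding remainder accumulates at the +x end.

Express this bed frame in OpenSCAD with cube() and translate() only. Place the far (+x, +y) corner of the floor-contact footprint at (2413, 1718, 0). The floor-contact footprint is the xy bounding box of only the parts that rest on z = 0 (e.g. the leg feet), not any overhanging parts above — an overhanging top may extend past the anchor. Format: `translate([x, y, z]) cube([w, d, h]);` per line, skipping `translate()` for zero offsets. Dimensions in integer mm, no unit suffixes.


// slat z = rail_z + rail_h = 162 + 130 = 292
// slat gap = ⌊(1812 − 15·63) / 16⌋ = 54
translate([479, 138, 0]) cube([61, 61, 429]);
translate([479, 1657, 0]) cube([61, 61, 429]);
translate([2352, 138, 0]) cube([61, 61, 429]);
translate([2352, 1657, 0]) cube([61, 61, 429]);
translate([540, 138, 162]) cube([1812, 20, 130]);
translate([540, 1698, 162]) cube([1812, 20, 130]);
translate([479, 199, 162]) cube([20, 1458, 130]);
translate([2393, 199, 162]) cube([20, 1458, 130]);
translate([594, 138, 292]) cube([63, 1580, 15]);
translate([711, 138, 292]) cube([63, 1580, 15]);
translate([828, 138, 292]) cube([63, 1580, 15]);
translate([945, 138, 292]) cube([63, 1580, 15]);
translate([1062, 138, 292]) cube([63, 1580, 15]);
translate([1179, 138, 292]) cube([63, 1580, 15]);
translate([1296, 138, 292]) cube([63, 1580, 15]);
translate([1413, 138, 292]) cube([63, 1580, 15]);
translate([1530, 138, 292]) cube([63, 1580, 15]);
translate([1647, 138, 292]) cube([63, 1580, 15]);
translate([1764, 138, 292]) cube([63, 1580, 15]);
translate([1881, 138, 292]) cube([63, 1580, 15]);
translate([1998, 138, 292]) cube([63, 1580, 15]);
translate([2115, 138, 292]) cube([63, 1580, 15]);
translate([2232, 138, 292]) cube([63, 1580, 15]);


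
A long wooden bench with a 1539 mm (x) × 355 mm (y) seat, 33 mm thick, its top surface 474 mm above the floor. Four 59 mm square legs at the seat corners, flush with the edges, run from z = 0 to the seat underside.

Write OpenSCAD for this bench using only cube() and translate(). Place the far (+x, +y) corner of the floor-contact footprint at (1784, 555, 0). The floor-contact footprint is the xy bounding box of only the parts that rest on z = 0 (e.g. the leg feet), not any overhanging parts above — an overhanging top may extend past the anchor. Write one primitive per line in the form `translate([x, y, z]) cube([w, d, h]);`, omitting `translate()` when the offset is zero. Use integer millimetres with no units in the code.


translate([245, 200, 441]) cube([1539, 355, 33]);
translate([245, 200, 0]) cube([59, 59, 441]);
translate([245, 496, 0]) cube([59, 59, 441]);
translate([1725, 200, 0]) cube([59, 59, 441]);
translate([1725, 496, 0]) cube([59, 59, 441]);


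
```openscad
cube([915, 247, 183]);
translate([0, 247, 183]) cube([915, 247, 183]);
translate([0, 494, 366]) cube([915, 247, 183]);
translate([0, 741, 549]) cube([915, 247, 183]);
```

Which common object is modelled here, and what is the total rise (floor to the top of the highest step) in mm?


A staircase. The total rise is 732 mm.

4 identical blocks, each offset up and back from the previous — a staircase. Each step is 183 mm tall and there are 4 of them, so the total rise is 4 × 183 = 732 mm.


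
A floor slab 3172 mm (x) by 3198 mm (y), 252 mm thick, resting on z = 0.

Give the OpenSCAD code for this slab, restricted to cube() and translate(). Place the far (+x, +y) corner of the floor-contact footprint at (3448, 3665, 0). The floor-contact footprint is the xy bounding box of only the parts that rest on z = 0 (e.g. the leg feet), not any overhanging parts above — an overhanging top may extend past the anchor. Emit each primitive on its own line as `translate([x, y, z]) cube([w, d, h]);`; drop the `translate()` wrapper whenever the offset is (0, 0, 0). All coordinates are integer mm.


translate([276, 467, 0]) cube([3172, 3198, 252]);


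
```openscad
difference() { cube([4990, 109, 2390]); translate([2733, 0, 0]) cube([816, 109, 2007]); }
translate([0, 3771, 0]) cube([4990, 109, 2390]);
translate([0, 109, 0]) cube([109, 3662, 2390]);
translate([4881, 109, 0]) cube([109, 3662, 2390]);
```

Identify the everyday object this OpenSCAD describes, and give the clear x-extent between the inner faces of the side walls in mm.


A single room. The interior width is 4772 mm.

Four walls enclosing a rectangle with a door in the front wall — a room. Outside width 4990 minus two 109 mm walls gives 4772 mm.


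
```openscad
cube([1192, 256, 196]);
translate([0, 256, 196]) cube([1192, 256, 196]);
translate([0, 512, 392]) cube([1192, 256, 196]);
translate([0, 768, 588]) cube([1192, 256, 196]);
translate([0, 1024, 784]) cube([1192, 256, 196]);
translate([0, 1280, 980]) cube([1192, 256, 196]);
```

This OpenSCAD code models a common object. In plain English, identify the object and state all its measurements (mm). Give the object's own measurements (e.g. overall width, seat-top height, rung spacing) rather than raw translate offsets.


A straight staircase of 6 solid steps. Each step is 1192 mm wide (x), 256 mm deep (y, the going) and 196 mm tall (the rise). The first step rests on the floor; each subsequent step sits one going further in +y and one rise higher in +z, directly behind and above the previous step with no overlap.


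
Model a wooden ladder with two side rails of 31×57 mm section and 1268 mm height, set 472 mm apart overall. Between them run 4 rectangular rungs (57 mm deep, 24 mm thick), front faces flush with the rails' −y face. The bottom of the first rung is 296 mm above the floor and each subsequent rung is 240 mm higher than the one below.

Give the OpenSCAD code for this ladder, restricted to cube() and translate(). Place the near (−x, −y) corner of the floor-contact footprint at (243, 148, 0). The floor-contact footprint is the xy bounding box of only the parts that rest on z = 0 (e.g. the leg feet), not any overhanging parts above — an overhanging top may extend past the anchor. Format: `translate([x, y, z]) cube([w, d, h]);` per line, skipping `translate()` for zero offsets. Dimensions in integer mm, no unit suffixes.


translate([243, 148, 0]) cube([31, 57, 1268]);
translate([684, 148, 0]) cube([31, 57, 1268]);
translate([274, 148, 296]) cube([410, 57, 24]);
translate([274, 148, 536]) cube([410, 57, 24]);
translate([274, 148, 776]) cube([410, 57, 24]);
translate([274, 148, 1016]) cube([410, 57, 24]);


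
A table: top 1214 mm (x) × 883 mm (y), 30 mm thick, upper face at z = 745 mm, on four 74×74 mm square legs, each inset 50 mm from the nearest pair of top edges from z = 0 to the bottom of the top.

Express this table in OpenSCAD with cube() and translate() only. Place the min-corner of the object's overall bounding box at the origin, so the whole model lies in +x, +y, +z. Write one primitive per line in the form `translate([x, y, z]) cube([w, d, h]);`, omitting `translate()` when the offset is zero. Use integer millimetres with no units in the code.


translate([0, 0, 715]) cube([1214, 883, 30]);
translate([50, 50, 0]) cube([74, 74, 715]);
translate([1090, 50, 0]) cube([74, 74, 715]);
translate([50, 759, 0]) cube([74, 74, 715]);
translate([1090, 759, 0]) cube([74, 74, 715]);


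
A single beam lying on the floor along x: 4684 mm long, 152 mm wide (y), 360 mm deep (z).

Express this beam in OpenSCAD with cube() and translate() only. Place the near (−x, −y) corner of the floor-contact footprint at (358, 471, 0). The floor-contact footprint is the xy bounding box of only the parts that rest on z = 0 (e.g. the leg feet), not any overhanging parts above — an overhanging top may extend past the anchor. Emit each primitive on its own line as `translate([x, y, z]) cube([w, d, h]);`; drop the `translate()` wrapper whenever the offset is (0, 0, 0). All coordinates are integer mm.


translate([358, 471, 0]) cube([4684, 152, 360]);


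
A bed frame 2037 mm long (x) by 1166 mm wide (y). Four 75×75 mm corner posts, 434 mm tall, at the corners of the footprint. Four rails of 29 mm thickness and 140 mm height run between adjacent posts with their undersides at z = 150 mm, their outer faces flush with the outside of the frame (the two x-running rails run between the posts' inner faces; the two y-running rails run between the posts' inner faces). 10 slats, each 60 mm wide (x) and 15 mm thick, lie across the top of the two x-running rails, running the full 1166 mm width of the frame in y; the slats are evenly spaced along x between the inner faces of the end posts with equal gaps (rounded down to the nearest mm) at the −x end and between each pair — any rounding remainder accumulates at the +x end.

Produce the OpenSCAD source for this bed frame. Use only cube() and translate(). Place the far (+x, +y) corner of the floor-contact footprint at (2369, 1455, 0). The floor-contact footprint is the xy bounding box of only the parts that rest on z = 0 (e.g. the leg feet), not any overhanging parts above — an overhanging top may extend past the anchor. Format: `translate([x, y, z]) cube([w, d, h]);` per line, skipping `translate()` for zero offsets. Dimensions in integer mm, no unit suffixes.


translate([332, 289, 0]) cube([75, 75, 434]);
translate([332, 1380, 0]) cube([75, 75, 434]);
translate([2294, 289, 0]) cube([75, 75, 434]);
translate([2294, 1380, 0]) cube([75, 75, 434]);
translate([407, 289, 150]) cube([1887, 29, 140]);
translate([407, 1426, 150]) cube([1887, 29, 140]);
translate([332, 364, 150]) cube([29, 1016, 140]);
translate([2340, 364, 150]) cube([29, 1016, 140]);
translate([524, 289, 290]) cube([60, 1166, 15]);
translate([701, 289, 290]) cube([60, 1166, 15]);
translate([878, 289, 290]) cube([60, 1166, 15]);
translate([1055, 289, 290]) cube([60, 1166, 15]);
translate([1232, 289, 290]) cube([60, 1166, 15]);
translate([1409, 289, 290]) cube([60, 1166, 15]);
translate([1586, 289, 290]) cube([60, 1166, 15]);
translate([1763, 289, 290]) cube([60, 1166, 15]);
translate([1940, 289, 290]) cube([60, 1166, 15]);
translate([2117, 289, 290]) cube([60, 1166, 15]);


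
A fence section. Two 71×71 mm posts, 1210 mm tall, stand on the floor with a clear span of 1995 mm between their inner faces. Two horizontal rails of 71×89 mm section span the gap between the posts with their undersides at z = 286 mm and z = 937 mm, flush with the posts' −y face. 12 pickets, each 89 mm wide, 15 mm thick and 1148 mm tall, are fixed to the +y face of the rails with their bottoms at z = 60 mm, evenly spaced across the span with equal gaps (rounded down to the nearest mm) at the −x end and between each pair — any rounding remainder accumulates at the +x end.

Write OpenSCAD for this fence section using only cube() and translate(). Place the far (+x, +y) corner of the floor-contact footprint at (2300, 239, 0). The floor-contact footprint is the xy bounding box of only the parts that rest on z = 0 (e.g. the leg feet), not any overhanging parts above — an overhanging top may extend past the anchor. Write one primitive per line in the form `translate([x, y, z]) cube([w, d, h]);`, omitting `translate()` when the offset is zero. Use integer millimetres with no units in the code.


translate([163, 168, 0]) cube([71, 71, 1210]);
translate([2229, 168, 0]) cube([71, 71, 1210]);
translate([234, 168, 286]) cube([1995, 71, 89]);
translate([234, 168, 937]) cube([1995, 71, 89]);
translate([305, 239, 60]) cube([89, 15, 1148]);
translate([465, 239, 60]) cube([89, 15, 1148]);
translate([625, 239, 60]) cube([89, 15, 1148]);
translate([785, 239, 60]) cube([89, 15, 1148]);
translate([945, 239, 60]) cube([89, 15, 1148]);
translate([1105, 239, 60]) cube([89, 15, 1148]);
translate([1265, 239, 60]) cube([89, 15, 1148]);
translate([1425, 239, 60]) cube([89, 15, 1148]);
translate([1585, 239, 60]) cube([89, 15, 1148]);
translate([1745, 239, 60]) cube([89, 15, 1148]);
translate([1905, 239, 60]) cube([89, 15, 1148]);
translate([2065, 239, 60]) cube([89, 15, 1148]);


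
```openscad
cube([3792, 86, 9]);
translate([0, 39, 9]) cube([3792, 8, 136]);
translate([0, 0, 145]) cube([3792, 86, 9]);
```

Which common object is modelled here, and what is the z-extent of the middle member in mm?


An I-beam. The web height is 136 mm.

Two wide flanges with a thin centred web — an I-beam. Overall 154 mm minus two 9 mm flanges gives a web of 154 − 2·9 = 136 mm.


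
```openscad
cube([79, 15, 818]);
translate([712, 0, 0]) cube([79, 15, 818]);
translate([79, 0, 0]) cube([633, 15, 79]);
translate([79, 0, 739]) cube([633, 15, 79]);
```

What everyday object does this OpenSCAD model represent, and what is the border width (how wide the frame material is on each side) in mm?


A picture frame. The border width is 79 mm.

Four thin pieces enclosing a rectangular opening — a picture frame. The two full-height stiles are 818 mm tall; the top rail sits at z = 739 and is 79 mm tall, so the border above the opening is 818 − 739 = 79 mm, matching the stile x-width.


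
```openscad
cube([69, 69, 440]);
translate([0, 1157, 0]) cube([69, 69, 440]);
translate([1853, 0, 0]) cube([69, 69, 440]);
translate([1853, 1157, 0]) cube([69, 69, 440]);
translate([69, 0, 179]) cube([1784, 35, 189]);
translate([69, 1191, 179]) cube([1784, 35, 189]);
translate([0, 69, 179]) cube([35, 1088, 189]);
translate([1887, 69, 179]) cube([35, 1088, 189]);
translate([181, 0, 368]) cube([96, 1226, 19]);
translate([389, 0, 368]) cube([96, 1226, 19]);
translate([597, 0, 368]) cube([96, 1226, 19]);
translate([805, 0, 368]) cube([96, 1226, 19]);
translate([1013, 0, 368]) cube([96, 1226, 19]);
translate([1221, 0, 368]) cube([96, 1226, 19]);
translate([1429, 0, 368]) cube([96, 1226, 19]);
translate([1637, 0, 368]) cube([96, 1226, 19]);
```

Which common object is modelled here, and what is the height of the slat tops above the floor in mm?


A bed frame. The slat-top height is 387 mm.

Four posts, four rails, and a row of slats — a bed frame. Slats sit on the rails at z = 179 + 189 = 368; with slat thickness 19, the top is 387 mm.


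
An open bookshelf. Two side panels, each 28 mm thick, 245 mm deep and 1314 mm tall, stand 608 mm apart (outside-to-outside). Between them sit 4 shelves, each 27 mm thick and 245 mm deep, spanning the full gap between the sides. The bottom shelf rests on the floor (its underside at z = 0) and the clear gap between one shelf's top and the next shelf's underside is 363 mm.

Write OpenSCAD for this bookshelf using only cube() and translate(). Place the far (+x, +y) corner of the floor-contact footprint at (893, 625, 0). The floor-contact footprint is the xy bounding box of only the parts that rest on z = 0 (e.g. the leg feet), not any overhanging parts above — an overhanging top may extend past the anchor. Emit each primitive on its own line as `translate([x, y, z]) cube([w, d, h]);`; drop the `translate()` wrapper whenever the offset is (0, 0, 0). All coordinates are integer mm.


translate([285, 380, 0]) cube([28, 245, 1314]);
translate([865, 380, 0]) cube([28, 245, 1314]);
translate([313, 380, 0]) cube([552, 245, 27]);
translate([313, 380, 390]) cube([552, 245, 27]);
translate([313, 380, 780]) cube([552, 245, 27]);
translate([313, 380, 1170]) cube([552, 245, 27]);


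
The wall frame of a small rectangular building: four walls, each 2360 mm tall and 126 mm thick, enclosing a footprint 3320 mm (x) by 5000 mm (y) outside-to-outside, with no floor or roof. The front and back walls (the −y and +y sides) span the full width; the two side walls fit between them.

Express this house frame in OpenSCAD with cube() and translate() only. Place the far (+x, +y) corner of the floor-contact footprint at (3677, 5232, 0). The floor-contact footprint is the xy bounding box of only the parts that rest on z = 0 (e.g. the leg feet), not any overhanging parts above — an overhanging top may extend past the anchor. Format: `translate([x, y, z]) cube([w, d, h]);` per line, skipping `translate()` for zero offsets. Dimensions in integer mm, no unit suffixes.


translate([357, 232, 0]) cube([3320, 126, 2360]);
translate([357, 5106, 0]) cube([3320, 126, 2360]);
translate([357, 358, 0]) cube([126, 4748, 2360]);
translate([3551, 358, 0]) cube([126, 4748, 2360]);


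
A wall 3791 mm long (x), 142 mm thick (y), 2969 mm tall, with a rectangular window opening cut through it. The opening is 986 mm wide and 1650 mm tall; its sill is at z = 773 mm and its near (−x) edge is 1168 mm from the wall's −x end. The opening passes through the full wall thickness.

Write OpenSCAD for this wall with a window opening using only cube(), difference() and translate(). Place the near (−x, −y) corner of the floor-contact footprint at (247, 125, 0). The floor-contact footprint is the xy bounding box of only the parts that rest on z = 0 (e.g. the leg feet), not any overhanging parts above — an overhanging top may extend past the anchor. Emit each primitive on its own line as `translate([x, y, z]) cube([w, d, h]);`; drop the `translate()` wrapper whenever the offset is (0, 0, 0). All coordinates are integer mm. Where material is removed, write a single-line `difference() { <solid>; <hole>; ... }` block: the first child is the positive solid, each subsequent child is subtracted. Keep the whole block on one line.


difference() { translate([247, 125, 0]) cube([3791, 142, 2969]); translate([1415, 125, 773]) cube([986, 142, 1650]); }


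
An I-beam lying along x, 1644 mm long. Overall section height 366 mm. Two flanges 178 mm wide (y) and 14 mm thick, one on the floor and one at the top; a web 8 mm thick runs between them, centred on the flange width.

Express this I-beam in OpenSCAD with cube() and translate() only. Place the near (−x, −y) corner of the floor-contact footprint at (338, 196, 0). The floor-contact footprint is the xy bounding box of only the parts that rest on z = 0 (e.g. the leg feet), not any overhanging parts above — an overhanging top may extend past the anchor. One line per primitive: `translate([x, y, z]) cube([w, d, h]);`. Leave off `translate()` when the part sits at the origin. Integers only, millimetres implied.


translate([338, 196, 0]) cube([1644, 178, 14]);
translate([338, 281, 14]) cube([1644, 8, 338]);
translate([338, 196, 352]) cube([1644, 178, 14]);


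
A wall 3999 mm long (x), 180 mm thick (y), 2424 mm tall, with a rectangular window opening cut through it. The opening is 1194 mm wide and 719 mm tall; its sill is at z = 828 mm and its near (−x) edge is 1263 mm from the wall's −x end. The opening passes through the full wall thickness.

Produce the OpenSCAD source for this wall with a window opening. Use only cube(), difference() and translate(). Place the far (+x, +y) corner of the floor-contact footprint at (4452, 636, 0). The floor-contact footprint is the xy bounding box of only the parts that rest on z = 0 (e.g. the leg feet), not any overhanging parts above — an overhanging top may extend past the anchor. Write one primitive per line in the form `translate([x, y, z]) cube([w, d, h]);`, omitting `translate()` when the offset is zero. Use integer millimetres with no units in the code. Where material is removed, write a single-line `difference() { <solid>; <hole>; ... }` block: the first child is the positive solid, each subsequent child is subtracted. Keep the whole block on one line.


difference() { translate([453, 456, 0]) cube([3999, 180, 2424]); translate([1716, 456, 828]) cube([1194, 180, 719]); }


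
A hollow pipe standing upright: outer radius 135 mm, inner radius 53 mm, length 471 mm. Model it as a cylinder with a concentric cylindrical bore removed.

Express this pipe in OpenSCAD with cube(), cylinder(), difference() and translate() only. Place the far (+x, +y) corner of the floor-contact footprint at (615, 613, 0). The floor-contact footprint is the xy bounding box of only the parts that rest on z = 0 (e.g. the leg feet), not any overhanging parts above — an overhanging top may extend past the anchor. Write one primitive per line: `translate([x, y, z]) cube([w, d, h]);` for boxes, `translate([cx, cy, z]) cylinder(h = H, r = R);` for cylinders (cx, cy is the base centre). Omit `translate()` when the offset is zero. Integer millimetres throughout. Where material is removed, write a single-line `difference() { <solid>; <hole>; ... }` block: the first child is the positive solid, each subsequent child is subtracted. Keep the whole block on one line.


difference() { translate([480, 478, 0]) cylinder(h = 471, r = 135); translate([480, 478, 0]) cylinder(h = 471, r = 53); }


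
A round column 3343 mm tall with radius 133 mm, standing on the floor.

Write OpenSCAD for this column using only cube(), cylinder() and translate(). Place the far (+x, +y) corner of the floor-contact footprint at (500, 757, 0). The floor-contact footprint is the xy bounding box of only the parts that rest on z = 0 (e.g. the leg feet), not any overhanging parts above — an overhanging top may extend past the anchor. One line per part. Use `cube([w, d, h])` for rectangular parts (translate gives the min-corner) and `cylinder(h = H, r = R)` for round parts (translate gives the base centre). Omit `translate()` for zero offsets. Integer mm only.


translate([367, 624, 0]) cylinder(h = 3343, r = 133);
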